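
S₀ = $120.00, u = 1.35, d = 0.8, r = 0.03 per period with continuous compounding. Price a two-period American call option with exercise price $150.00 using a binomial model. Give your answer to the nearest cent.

$11.36

Risk-neutral probability p = (e^0.03 − 0.8)/(1.35 − 0.8) = 0.2305/0.5500 = 0.4190
Terminal stock prices: S_uu = 218.7, S_ud = 129.6, S_dd = 76.8
Terminal payoffs (S − K): max(68.7, 0) = 68.7, max(-20.4, 0) = 0, max(-73.2, 0) = 0
Node u (S = 162): continuation = e^(−0.03)·[0.4190·68.7000 + 0.5810·0.0000] = 27.9351; exercise value = 12.0000 ≤ continuation, so V_u = 27.9351
Node d (S = 96): continuation = e^(−0.03)·[0.4190·0.0000 + 0.5810·0.0000] = 0.0000; exercise value = 0.0000 ≤ continuation, so V_d = 0.0000
Node 0 (S = 120): continuation = e^(−0.03)·[0.4190·27.9351 + 0.5810·0.0000] = 11.3591; exercise value = 0.0000 ≤ continuation, so V_0 = 11.3591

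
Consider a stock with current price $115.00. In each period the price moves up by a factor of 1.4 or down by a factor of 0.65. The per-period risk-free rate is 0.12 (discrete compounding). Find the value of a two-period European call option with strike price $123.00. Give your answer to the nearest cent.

$32.06

Risk-neutral probability p = (1 + 0.12 − 0.65)/(1.4 − 0.65) = 0.4700/0.7500 = 0.6267
Terminal stock prices: S_uu = 225.4, S_ud = 104.7, S_dd = 48.59
Terminal payoffs (S − K): max(102.4, 0) = 102.4, max(-18.35, 0) = 0, max(-74.41, 0) = 0
Node u (S = 161): V_u = 1/1.12·[0.6267·102.4000 + 0.3733·0.0000] = 57.2952
Node d (S = 74.75): V_d = 1/1.12·[0.6267·0.0000 + 0.3733·0.0000] = 0.0000
Node 0 (S = 115): V_0 = 1/1.12·[0.6267·57.2952 + 0.3733·0.0000] = 32.0580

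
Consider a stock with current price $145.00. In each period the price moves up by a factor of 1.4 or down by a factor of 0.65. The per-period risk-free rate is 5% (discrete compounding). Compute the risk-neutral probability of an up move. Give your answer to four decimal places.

p = 0.5333

Risk-neutral probability p = (1 + 0.05 − 0.65)/(1.4 − 0.65) = 0.4000/0.7500 = 0.5333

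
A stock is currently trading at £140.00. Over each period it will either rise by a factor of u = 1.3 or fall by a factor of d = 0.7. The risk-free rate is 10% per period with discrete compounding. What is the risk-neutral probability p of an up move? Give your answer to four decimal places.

Risk-neutral probability p = (1 + 0.1 − 0.7)/(1.3 − 0.7) = 0.4000/0.6000 = 0.6667

p = 0.6667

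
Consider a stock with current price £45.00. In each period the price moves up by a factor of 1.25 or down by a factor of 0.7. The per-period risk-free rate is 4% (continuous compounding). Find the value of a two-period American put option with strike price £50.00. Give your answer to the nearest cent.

Risk-neutral probability p = (e^0.04 − 0.7)/(1.25 − 0.7) = 0.3408/0.5500 = 0.6197
Terminal stock prices: S_uu = 70.31, S_ud = 39.38, S_dd = 22.05
Terminal payoffs (K − S): max(-20.31, 0) = 0, max(10.62, 0) = 10.62, max(27.95, 0) = 27.95
Node u (S = 56.25): continuation = e^(−0.04)·[0.6197·0.0000 + 0.3803·10.6250] = 3.8827; exercise value = 0.0000 ≤ continuation, so V_u = 3.8827
Node d (S = 31.5): continuation = e^(−0.04)·[0.6197·10.6250 + 0.3803·27.9500] = 16.5395; exercise value = 18.5000 > continuation, so V_d = 18.5000 (exercise)
Node 0 (S = 45): continuation = e^(−0.04)·[0.6197·3.8827 + 0.3803·18.5000] = 9.0721; exercise value = 5.0000 ≤ continuation, so V_0 = 9.0721

£9.07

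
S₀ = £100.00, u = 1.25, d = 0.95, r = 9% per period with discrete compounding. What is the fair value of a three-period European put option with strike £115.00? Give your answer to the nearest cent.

£4.10

Risk-neutral probability p = (1 + 0.09 − 0.95)/(1.25 − 0.95) = 0.1400/0.3000 = 0.4667
Terminal stock prices: S_uuu = 195.3, S_uud = 148.4, S_udd = 112.8, S_ddd = 85.74
Terminal payoffs (K − S): max(-80.31, 0) = 0, max(-33.44, 0) = 0, max(2.188, 0) = 2.188, max(29.26, 0) = 29.26
Node uu (S = 156.2): V_uu = 1/1.09·[0.4667·0.0000 + 0.5333·0.0000] = 0.0000
Node ud (S = 118.8): V_ud = 1/1.09·[0.4667·0.0000 + 0.5333·2.1875] = 1.0703
Node dd (S = 90.25): V_dd = 1/1.09·[0.4667·2.1875 + 0.5333·29.2625] = 15.2546
Node u (S = 125): V_u = 1/1.09·[0.4667·0.0000 + 0.5333·1.0703] = 0.5237
Node d (S = 95): V_d = 1/1.09·[0.4667·1.0703 + 0.5333·15.2546] = 7.9223
Node 0 (S = 100): V_0 = 1/1.09·[0.4667·0.5237 + 0.5333·7.9223] = 4.1006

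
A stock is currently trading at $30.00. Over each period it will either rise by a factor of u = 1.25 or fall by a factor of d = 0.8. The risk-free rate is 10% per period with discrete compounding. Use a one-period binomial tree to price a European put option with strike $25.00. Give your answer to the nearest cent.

Risk-neutral probability p = (1 + 0.1 − 0.8)/(1.25 − 0.8) = 0.3000/0.4500 = 0.6667
Terminal stock prices: S_u = 37.5, S_d = 24
Terminal payoffs (K − S): max(-12.5, 0) = 0, max(1, 0) = 1
Node 0 (S = 30): V_0 = 1/1.1·[0.6667·0.0000 + 0.3333·1.0000] = 0.3030

$0.30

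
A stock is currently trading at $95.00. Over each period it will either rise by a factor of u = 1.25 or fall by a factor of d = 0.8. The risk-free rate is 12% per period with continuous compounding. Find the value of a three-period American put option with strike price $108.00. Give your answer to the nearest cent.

Risk-neutral probability p = (e^0.12 − 0.8)/(1.25 − 0.8) = 0.3275/0.4500 = 0.7278
Terminal stock prices: S_uuu = 185.5, S_uud = 118.8, S_udd = 76, S_ddd = 48.64
Terminal payoffs (K − S): max(-77.55, 0) = 0, max(-10.75, 0) = 0, max(32, 0) = 32, max(59.36, 0) = 59.36
Node uu (S = 148.4): continuation = e^(−0.12)·[0.7278·0.0000 + 0.2722·0.0000] = 0.0000; exercise value = 0.0000 ≤ continuation, so V_uu = 0.0000
Node ud (S = 95): continuation = e^(−0.12)·[0.7278·0.0000 + 0.2722·32.0000] = 7.7263; exercise value = 13.0000 > continuation, so V_ud = 13.0000 (exercise)
Node dd (S = 60.8): continuation = e^(−0.12)·[0.7278·32.0000 + 0.2722·59.3600] = 34.9874; exercise value = 47.2000 > continuation, so V_dd = 47.2000 (exercise)
Node u (S = 118.8): continuation = e^(−0.12)·[0.7278·0.0000 + 0.2722·13.0000] = 3.1388; exercise value = 0.0000 ≤ continuation, so V_u = 3.1388
Node d (S = 76): continuation = e^(−0.12)·[0.7278·13.0000 + 0.2722·47.2000] = 19.7874; exercise value = 32.0000 > continuation, so V_d = 32.0000 (exercise)
Node 0 (S = 95): continuation = e^(−0.12)·[0.7278·3.1388 + 0.2722·32.0000] = 9.7523; exercise value = 13.0000 > continuation, so V_0 = 13.0000 (exercise)

$13.00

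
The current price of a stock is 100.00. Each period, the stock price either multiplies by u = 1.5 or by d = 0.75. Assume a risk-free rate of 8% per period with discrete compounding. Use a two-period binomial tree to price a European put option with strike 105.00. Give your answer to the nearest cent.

Risk-neutral probability p = (1 + 0.08 − 0.75)/(1.5 − 0.75) = 0.3300/0.7500 = 0.4400
Terminal stock prices: S_uu = 225, S_ud = 112.5, S_dd = 56.25
Terminal payoffs (K − S): max(-120, 0) = 0, max(-7.5, 0) = 0, max(48.75, 0) = 48.75
Node u (S = 150): V_u = 1/1.08·[0.4400·0.0000 + 0.5600·0.0000] = 0.0000
Node d (S = 75): V_d = 1/1.08·[0.4400·0.0000 + 0.5600·48.7500] = 25.2778
Node 0 (S = 100): V_0 = 1/1.08·[0.4400·0.0000 + 0.5600·25.2778] = 13.1070

13.11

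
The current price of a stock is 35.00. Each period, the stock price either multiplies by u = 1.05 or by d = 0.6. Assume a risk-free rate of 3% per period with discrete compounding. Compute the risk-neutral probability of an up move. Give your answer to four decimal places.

p = 0.9556

Risk-neutral probability p = (1 + 0.03 − 0.6)/(1.05 − 0.6) = 0.4300/0.4500 = 0.9556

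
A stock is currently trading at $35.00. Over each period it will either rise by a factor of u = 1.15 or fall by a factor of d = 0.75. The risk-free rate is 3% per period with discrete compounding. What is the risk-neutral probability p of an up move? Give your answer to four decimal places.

Risk-neutral probability p = (1 + 0.03 − 0.75)/(1.15 − 0.75) = 0.2800/0.4000 = 0.7000

p = 0.7000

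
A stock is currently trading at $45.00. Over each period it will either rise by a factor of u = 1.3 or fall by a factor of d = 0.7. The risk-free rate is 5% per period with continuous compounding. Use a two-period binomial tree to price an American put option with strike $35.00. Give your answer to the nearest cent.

$2.01

Risk-neutral probability p = (e^0.05 − 0.7)/(1.3 − 0.7) = 0.3513/0.6000 = 0.5855
Terminal stock prices: S_uu = 76.05, S_ud = 40.95, S_dd = 22.05
Terminal payoffs (K − S): max(-41.05, 0) = 0, max(-5.95, 0) = 0, max(12.95, 0) = 12.95
Node u (S = 58.5): continuation = e^(−0.05)·[0.5855·0.0000 + 0.4145·0.0000] = 0.0000; exercise value = 0.0000 ≤ continuation, so V_u = 0.0000
Node d (S = 31.5): continuation = e^(−0.05)·[0.5855·0.0000 + 0.4145·12.9500] = 5.1066; exercise value = 3.5000 ≤ continuation, so V_d = 5.1066
Node 0 (S = 45): continuation = e^(−0.05)·[0.5855·0.0000 + 0.4145·5.1066] = 2.0137; exercise value = 0.0000 ≤ continuation, so V_0 = 2.0137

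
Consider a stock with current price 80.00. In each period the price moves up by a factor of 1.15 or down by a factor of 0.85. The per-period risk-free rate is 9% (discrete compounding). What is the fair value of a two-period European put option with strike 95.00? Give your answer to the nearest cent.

5.78

Risk-neutral probability p = (1 + 0.09 − 0.85)/(1.15 − 0.85) = 0.2400/0.3000 = 0.8000
Terminal stock prices: S_uu = 105.8, S_ud = 78.2, S_dd = 57.8
Terminal payoffs (K − S): max(-10.8, 0) = 0, max(16.8, 0) = 16.8, max(37.2, 0) = 37.2
Node u (S = 92): V_u = 1/1.09·[0.8000·0.0000 + 0.2000·16.8000] = 3.0826
Node d (S = 68): V_d = 1/1.09·[0.8000·16.8000 + 0.2000·37.2000] = 19.1560
Node 0 (S = 80): V_0 = 1/1.09·[0.8000·3.0826 + 0.2000·19.1560] = 5.7773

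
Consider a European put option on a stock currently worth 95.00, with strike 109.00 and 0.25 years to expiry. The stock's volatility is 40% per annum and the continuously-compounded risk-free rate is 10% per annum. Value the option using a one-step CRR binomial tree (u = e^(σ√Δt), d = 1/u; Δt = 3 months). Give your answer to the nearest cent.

14.83

CRR parameters: u = e^(σ√Δt) = e^(0.4·√0.25) = 1.2214, d = 1/u = 0.8187
Per-period rate: rΔt = 0.1·0.25 = 0.025, so R = e^0.025 = 1.0253
Risk-neutral probability p = (e^0.025 − 0.8187)/(1.2214 − 0.8187) = 0.2066/0.4027 = 0.5130
Terminal stock prices: S_u = 116, S_d = 77.78
Terminal payoffs (K − S): max(-7.033, 0) = 0, max(31.22, 0) = 31.22
Node 0 (S = 95): V_0 = e^(−0.025)·[0.5130·0.0000 + 0.4870·31.2206] = 14.8280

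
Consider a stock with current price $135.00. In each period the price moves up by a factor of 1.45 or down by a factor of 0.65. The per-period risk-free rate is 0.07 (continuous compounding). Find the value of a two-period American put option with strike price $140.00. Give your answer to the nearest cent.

$25.75

Risk-neutral probability p = (e^0.07 − 0.65)/(1.45 − 0.65) = 0.4225/0.8000 = 0.5281
Terminal stock prices: S_uu = 283.8, S_ud = 127.2, S_dd = 57.04
Terminal payoffs (K − S): max(-143.8, 0) = 0, max(12.76, 0) = 12.76, max(82.96, 0) = 82.96
Node u (S = 195.8): continuation = e^(−0.07)·[0.5281·0.0000 + 0.4719·12.7625] = 5.6150; exercise value = 0.0000 ≤ continuation, so V_u = 5.6150
Node d (S = 87.75): continuation = e^(−0.07)·[0.5281·12.7625 + 0.4719·82.9625] = 42.7851; exercise value = 52.2500 > continuation, so V_d = 52.2500 (exercise)
Node 0 (S = 135): continuation = e^(−0.07)·[0.5281·5.6150 + 0.4719·52.2500] = 25.7531; exercise value = 5.0000 ≤ continuation, so V_0 = 25.7531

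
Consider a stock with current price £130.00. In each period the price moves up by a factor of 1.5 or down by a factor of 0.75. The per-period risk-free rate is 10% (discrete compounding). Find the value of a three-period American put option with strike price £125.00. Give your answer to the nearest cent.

£15.25

Risk-neutral probability p = (1 + 0.1 − 0.75)/(1.5 − 0.75) = 0.3500/0.7500 = 0.4667
Terminal stock prices: S_uuu = 438.8, S_uud = 219.4, S_udd = 109.7, S_ddd = 54.84
Terminal payoffs (K − S): max(-313.8, 0) = 0, max(-94.38, 0) = 0, max(15.31, 0) = 15.31, max(70.16, 0) = 70.16
Node uu (S = 292.5): continuation = 1/1.1·[0.4667·0.0000 + 0.5333·0.0000] = 0.0000; exercise value = 0.0000 ≤ continuation, so V_uu = 0.0000
Node ud (S = 146.2): continuation = 1/1.1·[0.4667·0.0000 + 0.5333·15.3125] = 7.4242; exercise value = 0.0000 ≤ continuation, so V_ud = 7.4242
Node dd (S = 73.12): continuation = 1/1.1·[0.4667·15.3125 + 0.5333·70.1562] = 40.5114; exercise value = 51.8750 > continuation, so V_dd = 51.8750 (exercise)
Node u (S = 195): continuation = 1/1.1·[0.4667·0.0000 + 0.5333·7.4242] = 3.5996; exercise value = 0.0000 ≤ continuation, so V_u = 3.5996
Node d (S = 97.5): continuation = 1/1.1·[0.4667·7.4242 + 0.5333·51.8750] = 28.3012; exercise value = 27.5000 ≤ continuation, so V_d = 28.3012
Node 0 (S = 130): continuation = 1/1.1·[0.4667·3.5996 + 0.5333·28.3012] = 15.2489; exercise value = 0.0000 ≤ continuation, so V_0 = 15.2489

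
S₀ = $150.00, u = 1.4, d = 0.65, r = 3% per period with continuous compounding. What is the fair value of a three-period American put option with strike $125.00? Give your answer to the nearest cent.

$22.26

Risk-neutral probability p = (e^0.03 − 0.65)/(1.4 − 0.65) = 0.3805/0.7500 = 0.5073
Terminal stock prices: S_uuu = 411.6, S_uud = 191.1, S_udd = 88.73, S_ddd = 41.19
Terminal payoffs (K − S): max(-286.6, 0) = 0, max(-66.1, 0) = 0, max(36.27, 0) = 36.27, max(83.81, 0) = 83.81
Node uu (S = 294): continuation = e^(−0.03)·[0.5073·0.0000 + 0.4927·0.0000] = 0.0000; exercise value = 0.0000 ≤ continuation, so V_uu = 0.0000
Node ud (S = 136.5): continuation = e^(−0.03)·[0.5073·0.0000 + 0.4927·36.2750] = 17.3454; exercise value = 0.0000 ≤ continuation, so V_ud = 17.3454
Node dd (S = 63.38): continuation = e^(−0.03)·[0.5073·36.2750 + 0.4927·83.8063] = 57.9307; exercise value = 61.6250 > continuation, so V_dd = 61.6250 (exercise)
Node u (S = 210): continuation = e^(−0.03)·[0.5073·0.0000 + 0.4927·17.3454] = 8.2940; exercise value = 0.0000 ≤ continuation, so V_u = 8.2940
Node d (S = 97.5): continuation = e^(−0.03)·[0.5073·17.3454 + 0.4927·61.6250] = 38.0057; exercise value = 27.5000 ≤ continuation, so V_d = 38.0057
Node 0 (S = 150): continuation = e^(−0.03)·[0.5073·8.2940 + 0.4927·38.0057] = 22.2560; exercise value = 0.0000 ≤ continuation, so V_0 = 22.2560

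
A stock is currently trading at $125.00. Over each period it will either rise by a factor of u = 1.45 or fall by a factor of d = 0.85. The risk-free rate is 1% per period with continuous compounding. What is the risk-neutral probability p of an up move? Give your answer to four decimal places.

p = 0.2668

Risk-neutral probability p = (e^0.01 − 0.85)/(1.45 − 0.85) = 0.1601/0.6000 = 0.2668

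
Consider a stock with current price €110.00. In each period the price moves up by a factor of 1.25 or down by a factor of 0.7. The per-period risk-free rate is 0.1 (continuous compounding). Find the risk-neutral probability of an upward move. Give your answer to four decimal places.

Risk-neutral probability p = (e^0.1 − 0.7)/(1.25 − 0.7) = 0.4052/0.5500 = 0.7367

p = 0.7367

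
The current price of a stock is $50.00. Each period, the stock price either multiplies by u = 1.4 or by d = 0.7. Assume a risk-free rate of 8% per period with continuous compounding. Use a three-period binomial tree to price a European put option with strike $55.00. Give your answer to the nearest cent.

Risk-neutral probability p = (e^0.08 − 0.7)/(1.4 − 0.7) = 0.3833/0.7000 = 0.5476
Terminal stock prices: S_uuu = 137.2, S_uud = 68.6, S_udd = 34.3, S_ddd = 17.15
Terminal payoffs (K − S): max(-82.2, 0) = 0, max(-13.6, 0) = 0, max(20.7, 0) = 20.7, max(37.85, 0) = 37.85
Node uu (S = 98): V_uu = e^(−0.08)·[0.5476·0.0000 + 0.4524·0.0000] = 0.0000
Node ud (S = 49): V_ud = e^(−0.08)·[0.5476·0.0000 + 0.4524·20.7000] = 8.6456
Node dd (S = 24.5): V_dd = e^(−0.08)·[0.5476·20.7000 + 0.4524·37.8500] = 26.2714
Node u (S = 70): V_u = e^(−0.08)·[0.5476·0.0000 + 0.4524·8.6456] = 3.6109
Node d (S = 35): V_d = e^(−0.08)·[0.5476·8.6456 + 0.4524·26.2714] = 15.3425
Node 0 (S = 50): V_0 = e^(−0.08)·[0.5476·3.6109 + 0.4524·15.3425] = 8.2331

$8.23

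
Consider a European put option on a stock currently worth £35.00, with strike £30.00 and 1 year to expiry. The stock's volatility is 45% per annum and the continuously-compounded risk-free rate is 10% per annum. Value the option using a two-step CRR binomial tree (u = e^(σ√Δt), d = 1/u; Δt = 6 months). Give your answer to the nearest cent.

£2.59

CRR parameters: u = e^(σ√Δt) = e^(0.45·√0.5) = 1.3746, d = 1/u = 0.7275
Per-period rate: rΔt = 0.1·0.5 = 0.05, so R = e^0.05 = 1.0513
Risk-neutral probability p = (e^0.05 − 0.7275)/(1.3746 − 0.7275) = 0.3238/0.6472 = 0.5003
Terminal stock prices: S_uu = 66.14, S_ud = 35, S_dd = 18.52
Terminal payoffs (K − S): max(-36.14, 0) = 0, max(-5, 0) = 0, max(11.48, 0) = 11.48
Node u (S = 48.11): V_u = e^(−0.05)·[0.5003·0.0000 + 0.4997·0.0000] = 0.0000
Node d (S = 25.46): V_d = e^(−0.05)·[0.5003·0.0000 + 0.4997·11.4781] = 5.4555
Node 0 (S = 35): V_0 = e^(−0.05)·[0.5003·0.0000 + 0.4997·5.4555] = 2.5930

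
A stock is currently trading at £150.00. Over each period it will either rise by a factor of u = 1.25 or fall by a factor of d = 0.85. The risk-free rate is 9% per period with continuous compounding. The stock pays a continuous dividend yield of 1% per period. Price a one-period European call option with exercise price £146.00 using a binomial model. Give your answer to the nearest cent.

£22.12

Per-period risk-free factor R = e^0.09 = 1.0942; dividend-adjusted growth = e^(0.09−0.01) = 1.0833.
Risk-neutral probability p = (1.0833 − 0.85)/(1.25 − 0.85) = 0.2333/0.4000 = 0.5832
Terminal stock prices: S_u = 187.5, S_d = 127.5
Terminal payoffs (S − K): max(41.5, 0) = 41.5, max(-18.5, 0) = 0
Node 0 (S = 150): V_0 = e^(−0.09)·[0.5832·41.5000 + 0.4168·0.0000] = 22.1204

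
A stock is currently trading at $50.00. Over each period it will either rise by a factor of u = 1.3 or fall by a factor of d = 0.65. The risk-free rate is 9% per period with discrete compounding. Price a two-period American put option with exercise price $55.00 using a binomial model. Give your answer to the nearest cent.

$9.02

Risk-neutral probability p = (1 + 0.09 − 0.65)/(1.3 − 0.65) = 0.4400/0.6500 = 0.6769
Terminal stock prices: S_uu = 84.5, S_ud = 42.25, S_dd = 21.13
Terminal payoffs (K − S): max(-29.5, 0) = 0, max(12.75, 0) = 12.75, max(33.88, 0) = 33.88
Node u (S = 65): continuation = 1/1.09·[0.6769·0.0000 + 0.3231·12.7500] = 3.7791; exercise value = 0.0000 ≤ continuation, so V_u = 3.7791
Node d (S = 32.5): continuation = 1/1.09·[0.6769·12.7500 + 0.3231·33.8750] = 17.9587; exercise value = 22.5000 > continuation, so V_d = 22.5000 (exercise)
Node 0 (S = 50): continuation = 1/1.09·[0.6769·3.7791 + 0.3231·22.5000] = 9.0160; exercise value = 5.0000 ≤ continuation, so V_0 = 9.0160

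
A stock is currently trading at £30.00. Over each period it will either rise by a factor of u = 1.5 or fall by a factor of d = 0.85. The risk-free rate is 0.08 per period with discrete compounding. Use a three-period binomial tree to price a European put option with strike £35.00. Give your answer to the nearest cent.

Risk-neutral probability p = (1 + 0.08 − 0.85)/(1.5 − 0.85) = 0.2300/0.6500 = 0.3538
Terminal stock prices: S_uuu = 101.2, S_uud = 57.38, S_udd = 32.51, S_ddd = 18.42
Terminal payoffs (K − S): max(-66.25, 0) = 0, max(-22.38, 0) = 0, max(2.488, 0) = 2.488, max(16.58, 0) = 16.58
Node uu (S = 67.5): V_uu = 1/1.08·[0.3538·0.0000 + 0.6462·0.0000] = 0.0000
Node ud (S = 38.25): V_ud = 1/1.08·[0.3538·0.0000 + 0.6462·2.4875] = 1.4882
Node dd (S = 21.67): V_dd = 1/1.08·[0.3538·2.4875 + 0.6462·16.5763] = 10.7324
Node u (S = 45): V_u = 1/1.08·[0.3538·0.0000 + 0.6462·1.4882] = 0.8904
Node d (S = 25.5): V_d = 1/1.08·[0.3538·1.4882 + 0.6462·10.7324] = 6.9087
Node 0 (S = 30): V_0 = 1/1.08·[0.3538·0.8904 + 0.6462·6.9087] = 4.4251

£4.43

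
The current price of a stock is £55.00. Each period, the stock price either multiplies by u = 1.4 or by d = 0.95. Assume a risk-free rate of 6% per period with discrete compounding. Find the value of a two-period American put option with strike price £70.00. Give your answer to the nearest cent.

£15.00

Risk-neutral probability p = (1 + 0.06 − 0.95)/(1.4 − 0.95) = 0.1100/0.4500 = 0.2444
Terminal stock prices: S_uu = 107.8, S_ud = 73.15, S_dd = 49.64
Terminal payoffs (K − S): max(-37.8, 0) = 0, max(-3.15, 0) = 0, max(20.36, 0) = 20.36
Node u (S = 77): continuation = 1/1.06·[0.2444·0.0000 + 0.7556·0.0000] = 0.0000; exercise value = 0.0000 ≤ continuation, so V_u = 0.0000
Node d (S = 52.25): continuation = 1/1.06·[0.2444·0.0000 + 0.7556·20.3625] = 14.5142; exercise value = 17.7500 > continuation, so V_d = 17.7500 (exercise)
Node 0 (S = 55): continuation = 1/1.06·[0.2444·0.0000 + 0.7556·17.7500] = 12.6520; exercise value = 15.0000 > continuation, so V_0 = 15.0000 (exercise)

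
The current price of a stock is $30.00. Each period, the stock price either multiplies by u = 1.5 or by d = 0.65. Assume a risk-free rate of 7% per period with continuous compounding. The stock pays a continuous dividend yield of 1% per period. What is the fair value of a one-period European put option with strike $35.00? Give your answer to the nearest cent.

Per-period risk-free factor R = e^0.07 = 1.0725; dividend-adjusted growth = e^(0.07−0.01) = 1.0618.
Risk-neutral probability p = (1.0618 − 0.65)/(1.5 − 0.65) = 0.4118/0.8500 = 0.4845
Terminal stock prices: S_u = 45, S_d = 19.5
Terminal payoffs (K − S): max(-10, 0) = 0, max(15.5, 0) = 15.5
Node 0 (S = 30): V_0 = e^(−0.07)·[0.4845·0.0000 + 0.5155·15.5000] = 7.4499

$7.45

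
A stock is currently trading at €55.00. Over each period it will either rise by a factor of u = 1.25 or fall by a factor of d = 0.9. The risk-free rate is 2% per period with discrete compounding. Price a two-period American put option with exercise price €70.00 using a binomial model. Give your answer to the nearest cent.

€15.00

Risk-neutral probability p = (1 + 0.02 − 0.9)/(1.25 − 0.9) = 0.1200/0.3500 = 0.3429
Terminal stock prices: S_uu = 85.94, S_ud = 61.88, S_dd = 44.55
Terminal payoffs (K − S): max(-15.94, 0) = 0, max(8.125, 0) = 8.125, max(25.45, 0) = 25.45
Node u (S = 68.75): continuation = 1/1.02·[0.3429·0.0000 + 0.6571·8.1250] = 5.2346; exercise value = 1.2500 ≤ continuation, so V_u = 5.2346
Node d (S = 49.5): continuation = 1/1.02·[0.3429·8.1250 + 0.6571·25.4500] = 19.1275; exercise value = 20.5000 > continuation, so V_d = 20.5000 (exercise)
Node 0 (S = 55): continuation = 1/1.02·[0.3429·5.2346 + 0.6571·20.5000] = 14.9668; exercise value = 15.0000 > continuation, so V_0 = 15.0000 (exercise)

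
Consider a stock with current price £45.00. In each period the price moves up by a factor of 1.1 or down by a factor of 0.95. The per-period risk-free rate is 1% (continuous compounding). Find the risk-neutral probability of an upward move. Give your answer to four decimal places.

p = 0.4003

Risk-neutral probability p = (e^0.01 − 0.95)/(1.1 − 0.95) = 0.0601/0.1500 = 0.4003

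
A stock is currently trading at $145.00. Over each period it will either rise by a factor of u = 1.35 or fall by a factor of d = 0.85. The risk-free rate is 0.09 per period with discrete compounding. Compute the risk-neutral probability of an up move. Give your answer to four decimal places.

Risk-neutral probability p = (1 + 0.09 − 0.85)/(1.35 − 0.85) = 0.2400/0.5000 = 0.4800

p = 0.4800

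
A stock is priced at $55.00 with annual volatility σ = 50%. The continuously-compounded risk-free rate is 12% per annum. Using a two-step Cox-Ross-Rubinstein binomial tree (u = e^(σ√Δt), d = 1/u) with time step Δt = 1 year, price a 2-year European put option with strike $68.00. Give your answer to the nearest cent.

CRR parameters: u = e^(σ√Δt) = e^(0.5·√1) = 1.6487, d = 1/u = 0.6065
Per-period rate: rΔt = 0.12·1 = 0.12, so R = e^0.12 = 1.1275
Risk-neutral probability p = (e^0.12 − 0.6065)/(1.6487 − 0.6065) = 0.5210/1.0422 = 0.4999
Terminal stock prices: S_uu = 149.5, S_ud = 55, S_dd = 20.23
Terminal payoffs (K − S): max(-81.51, 0) = 0, max(13, 0) = 13, max(47.77, 0) = 47.77
Node u (S = 90.68): V_u = e^(−0.12)·[0.4999·0.0000 + 0.5001·13.0000] = 5.7664
Node d (S = 33.36): V_d = e^(−0.12)·[0.4999·13.0000 + 0.5001·47.7666] = 26.9514
Node 0 (S = 55): V_0 = e^(−0.12)·[0.4999·5.7664 + 0.5001·26.9514] = 14.5114

$14.51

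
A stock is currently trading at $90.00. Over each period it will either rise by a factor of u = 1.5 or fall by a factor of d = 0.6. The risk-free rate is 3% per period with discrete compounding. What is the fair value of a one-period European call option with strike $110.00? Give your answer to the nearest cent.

Risk-neutral probability p = (1 + 0.03 − 0.6)/(1.5 − 0.6) = 0.4300/0.9000 = 0.4778
Terminal stock prices: S_u = 135, S_d = 54
Terminal payoffs (S − K): max(25, 0) = 25, max(-56, 0) = 0
Node 0 (S = 90): V_0 = 1/1.03·[0.4778·25.0000 + 0.5222·0.0000] = 11.5965

$11.60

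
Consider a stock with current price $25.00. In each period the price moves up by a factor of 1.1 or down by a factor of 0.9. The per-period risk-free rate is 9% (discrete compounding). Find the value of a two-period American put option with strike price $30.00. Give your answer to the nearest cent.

Risk-neutral probability p = (1 + 0.09 − 0.9)/(1.1 − 0.9) = 0.1900/0.2000 = 0.9500
Terminal stock prices: S_uu = 30.25, S_ud = 24.75, S_dd = 20.25
Terminal payoffs (K − S): max(-0.25, 0) = 0, max(5.25, 0) = 5.25, max(9.75, 0) = 9.75
Node u (S = 27.5): continuation = 1/1.09·[0.9500·0.0000 + 0.0500·5.2500] = 0.2408; exercise value = 2.5000 > continuation, so V_u = 2.5000 (exercise)
Node d (S = 22.5): continuation = 1/1.09·[0.9500·5.2500 + 0.0500·9.7500] = 5.0229; exercise value = 7.5000 > continuation, so V_d = 7.5000 (exercise)
Node 0 (S = 25): continuation = 1/1.09·[0.9500·2.5000 + 0.0500·7.5000] = 2.5229; exercise value = 5.0000 > continuation, so V_0 = 5.0000 (exercise)

$5.00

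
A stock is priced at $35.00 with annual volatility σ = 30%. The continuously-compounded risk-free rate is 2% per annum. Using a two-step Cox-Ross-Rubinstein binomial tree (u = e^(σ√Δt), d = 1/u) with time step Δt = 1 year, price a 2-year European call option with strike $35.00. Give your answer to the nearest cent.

$5.82

CRR parameters: u = e^(σ√Δt) = e^(0.3·√1) = 1.3499, d = 1/u = 0.7408
Per-period rate: rΔt = 0.02·1 = 0.02, so R = e^0.02 = 1.0202
Risk-neutral probability p = (e^0.02 − 0.7408)/(1.3499 − 0.7408) = 0.2794/0.6090 = 0.4587
Terminal stock prices: S_uu = 63.77, S_ud = 35, S_dd = 19.21
Terminal payoffs (S − K): max(28.77, 0) = 28.77, max(0, 0) = 0, max(-15.79, 0) = 0
Node u (S = 47.25): V_u = e^(−0.02)·[0.4587·28.7742 + 0.5413·0.0000] = 12.9381
Node d (S = 25.93): V_d = e^(−0.02)·[0.4587·0.0000 + 0.5413·0.0000] = 0.0000
Node 0 (S = 35): V_0 = e^(−0.02)·[0.4587·12.9381 + 0.5413·0.0000] = 5.8175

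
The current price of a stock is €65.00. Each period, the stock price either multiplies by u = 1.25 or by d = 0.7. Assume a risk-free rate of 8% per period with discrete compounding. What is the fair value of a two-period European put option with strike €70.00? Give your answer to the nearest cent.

Risk-neutral probability p = (1 + 0.08 − 0.7)/(1.25 − 0.7) = 0.3800/0.5500 = 0.6909
Terminal stock prices: S_uu = 101.6, S_ud = 56.87, S_dd = 31.85
Terminal payoffs (K − S): max(-31.56, 0) = 0, max(13.13, 0) = 13.13, max(38.15, 0) = 38.15
Node u (S = 81.25): V_u = 1/1.08·[0.6909·0.0000 + 0.3091·13.1250] = 3.7563
Node d (S = 45.5): V_d = 1/1.08·[0.6909·13.1250 + 0.3091·38.1500] = 19.3148
Node 0 (S = 65): V_0 = 1/1.08·[0.6909·3.7563 + 0.3091·19.3148] = 7.9308

€7.93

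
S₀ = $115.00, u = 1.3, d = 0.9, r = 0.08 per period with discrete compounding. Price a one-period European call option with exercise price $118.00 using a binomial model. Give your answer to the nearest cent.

$13.13

Risk-neutral probability p = (1 + 0.08 − 0.9)/(1.3 − 0.9) = 0.1800/0.4000 = 0.4500
Terminal stock prices: S_u = 149.5, S_d = 103.5
Terminal payoffs (S − K): max(31.5, 0) = 31.5, max(-14.5, 0) = 0
Node 0 (S = 115): V_0 = 1/1.08·[0.4500·31.5000 + 0.5500·0.0000] = 13.1250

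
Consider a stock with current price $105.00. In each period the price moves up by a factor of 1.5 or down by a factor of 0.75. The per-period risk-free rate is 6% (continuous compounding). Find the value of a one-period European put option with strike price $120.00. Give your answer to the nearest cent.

$22.70

Risk-neutral probability p = (e^0.06 − 0.75)/(1.5 − 0.75) = 0.3118/0.7500 = 0.4158
Terminal stock prices: S_u = 157.5, S_d = 78.75
Terminal payoffs (K − S): max(-37.5, 0) = 0, max(41.25, 0) = 41.25
Node 0 (S = 105): V_0 = e^(−0.06)·[0.4158·0.0000 + 0.5842·41.2500] = 22.6956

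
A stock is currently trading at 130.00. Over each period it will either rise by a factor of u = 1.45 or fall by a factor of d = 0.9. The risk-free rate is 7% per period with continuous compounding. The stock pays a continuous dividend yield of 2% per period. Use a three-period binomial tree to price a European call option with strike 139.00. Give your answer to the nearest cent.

23.42

Per-period risk-free factor R = e^0.07 = 1.0725; dividend-adjusted growth = e^(0.07−0.02) = 1.0513.
Risk-neutral probability p = (1.0513 − 0.9)/(1.45 − 0.9) = 0.1513/0.5500 = 0.2750
Terminal stock prices: S_uuu = 396.3, S_uud = 246, S_udd = 152.7, S_ddd = 94.77
Terminal payoffs (S − K): max(257.3, 0) = 257.3, max(107, 0) = 107, max(13.69, 0) = 13.69, max(-44.23, 0) = 0
Node uu (S = 273.3): V_uu = e^(−0.07)·[0.2750·257.3212 + 0.7250·106.9925] = 138.3101
Node ud (S = 169.7): V_ud = e^(−0.07)·[0.2750·106.9925 + 0.7250·13.6850] = 36.6880
Node dd (S = 105.3): V_dd = e^(−0.07)·[0.2750·13.6850 + 0.7250·0.0000] = 3.5094
Node u (S = 188.5): V_u = e^(−0.07)·[0.2750·138.3101 + 0.7250·36.6880] = 60.2680
Node d (S = 117): V_d = e^(−0.07)·[0.2750·36.6880 + 0.7250·3.5094] = 11.7806
Node 0 (S = 130): V_0 = e^(−0.07)·[0.2750·60.2680 + 0.7250·11.7806] = 23.4185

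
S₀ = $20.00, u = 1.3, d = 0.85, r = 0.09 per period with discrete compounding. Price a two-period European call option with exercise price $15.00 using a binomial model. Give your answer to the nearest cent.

Risk-neutral probability p = (1 + 0.09 − 0.85)/(1.3 − 0.85) = 0.2400/0.4500 = 0.5333
Terminal stock prices: S_uu = 33.8, S_ud = 22.1, S_dd = 14.45
Terminal payoffs (S − K): max(18.8, 0) = 18.8, max(7.1, 0) = 7.1, max(-0.55, 0) = 0
Node u (S = 26): V_u = 1/1.09·[0.5333·18.8000 + 0.4667·7.1000] = 12.2385
Node d (S = 17): V_d = 1/1.09·[0.5333·7.1000 + 0.4667·0.0000] = 3.4740
Node 0 (S = 20): V_0 = 1/1.09·[0.5333·12.2385 + 0.4667·3.4740] = 7.4756

$7.48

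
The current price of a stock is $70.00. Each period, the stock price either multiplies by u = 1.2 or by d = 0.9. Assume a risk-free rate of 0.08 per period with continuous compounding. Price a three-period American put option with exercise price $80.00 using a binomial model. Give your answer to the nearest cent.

Risk-neutral probability p = (e^0.08 − 0.9)/(1.2 − 0.9) = 0.1833/0.3000 = 0.6110
Terminal stock prices: S_uuu = 121, S_uud = 90.72, S_udd = 68.04, S_ddd = 51.03
Terminal payoffs (K − S): max(-40.96, 0) = 0, max(-10.72, 0) = 0, max(11.96, 0) = 11.96, max(28.97, 0) = 28.97
Node uu (S = 100.8): continuation = e^(−0.08)·[0.6110·0.0000 + 0.3890·0.0000] = 0.0000; exercise value = 0.0000 ≤ continuation, so V_uu = 0.0000
Node ud (S = 75.6): continuation = e^(−0.08)·[0.6110·0.0000 + 0.3890·11.9600] = 4.2952; exercise value = 4.4000 > continuation, so V_ud = 4.4000 (exercise)
Node dd (S = 56.7): continuation = e^(−0.08)·[0.6110·11.9600 + 0.3890·28.9700] = 17.1493; exercise value = 23.3000 > continuation, so V_dd = 23.3000 (exercise)
Node u (S = 84): continuation = e^(−0.08)·[0.6110·0.0000 + 0.3890·4.4000] = 1.5802; exercise value = 0.0000 ≤ continuation, so V_u = 1.5802
Node d (S = 63): continuation = e^(−0.08)·[0.6110·4.4000 + 0.3890·23.3000] = 10.8493; exercise value = 17.0000 > continuation, so V_d = 17.0000 (exercise)
Node 0 (S = 70): continuation = e^(−0.08)·[0.6110·1.5802 + 0.3890·17.0000] = 6.9964; exercise value = 10.0000 > continuation, so V_0 = 10.0000 (exercise)

$10.00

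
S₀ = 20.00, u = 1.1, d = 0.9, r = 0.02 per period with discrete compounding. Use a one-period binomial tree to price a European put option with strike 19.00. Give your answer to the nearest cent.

Risk-neutral probability p = (1 + 0.02 − 0.9)/(1.1 − 0.9) = 0.1200/0.2000 = 0.6000
Terminal stock prices: S_u = 22, S_d = 18
Terminal payoffs (K − S): max(-3, 0) = 0, max(1, 0) = 1
Node 0 (S = 20): V_0 = 1/1.02·[0.6000·0.0000 + 0.4000·1.0000] = 0.3922

0.39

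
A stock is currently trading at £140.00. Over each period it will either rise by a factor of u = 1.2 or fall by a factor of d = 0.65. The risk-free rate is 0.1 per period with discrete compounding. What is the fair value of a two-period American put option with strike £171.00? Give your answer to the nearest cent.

£31.00

Risk-neutral probability p = (1 + 0.1 − 0.65)/(1.2 − 0.65) = 0.4500/0.5500 = 0.8182
Terminal stock prices: S_uu = 201.6, S_ud = 109.2, S_dd = 59.15
Terminal payoffs (K − S): max(-30.6, 0) = 0, max(61.8, 0) = 61.8, max(111.8, 0) = 111.8
Node u (S = 168): continuation = 1/1.1·[0.8182·0.0000 + 0.1818·61.8000] = 10.2149; exercise value = 3.0000 ≤ continuation, so V_u = 10.2149
Node d (S = 91): continuation = 1/1.1·[0.8182·61.8000 + 0.1818·111.8500] = 64.4545; exercise value = 80.0000 > continuation, so V_d = 80.0000 (exercise)
Node 0 (S = 140): continuation = 1/1.1·[0.8182·10.2149 + 0.1818·80.0000] = 20.8210; exercise value = 31.0000 > continuation, so V_0 = 31.0000 (exercise)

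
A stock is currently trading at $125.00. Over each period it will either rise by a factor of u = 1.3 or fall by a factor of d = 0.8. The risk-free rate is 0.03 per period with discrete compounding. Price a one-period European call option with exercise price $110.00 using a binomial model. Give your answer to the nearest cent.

$23.45

Risk-neutral probability p = (1 + 0.03 − 0.8)/(1.3 − 0.8) = 0.2300/0.5000 = 0.4600
Terminal stock prices: S_u = 162.5, S_d = 100
Terminal payoffs (S − K): max(52.5, 0) = 52.5, max(-10, 0) = 0
Node 0 (S = 125): V_0 = 1/1.03·[0.4600·52.5000 + 0.5400·0.0000] = 23.4466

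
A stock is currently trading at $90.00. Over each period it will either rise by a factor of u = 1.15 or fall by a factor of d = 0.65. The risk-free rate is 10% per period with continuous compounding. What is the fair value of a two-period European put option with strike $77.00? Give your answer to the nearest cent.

$1.56

Risk-neutral probability p = (e^0.1 − 0.65)/(1.15 − 0.65) = 0.4552/0.5000 = 0.9103
Terminal stock prices: S_uu = 119, S_ud = 67.27, S_dd = 38.03
Terminal payoffs (K − S): max(-42.02, 0) = 0, max(9.725, 0) = 9.725, max(38.97, 0) = 38.97
Node u (S = 103.5): V_u = e^(−0.1)·[0.9103·0.0000 + 0.0897·9.7250] = 0.7890
Node d (S = 58.5): V_d = e^(−0.1)·[0.9103·9.7250 + 0.0897·38.9750] = 11.1725
Node 0 (S = 90): V_0 = e^(−0.1)·[0.9103·0.7890 + 0.0897·11.1725] = 1.5562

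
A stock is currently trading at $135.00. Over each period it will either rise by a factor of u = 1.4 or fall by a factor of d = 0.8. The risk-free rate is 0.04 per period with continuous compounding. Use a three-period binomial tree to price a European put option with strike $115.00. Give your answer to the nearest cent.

$8.73

Risk-neutral probability p = (e^0.04 − 0.8)/(1.4 − 0.8) = 0.2408/0.6000 = 0.4014
Terminal stock prices: S_uuu = 370.4, S_uud = 211.7, S_udd = 121, S_ddd = 69.12
Terminal payoffs (K − S): max(-255.4, 0) = 0, max(-96.68, 0) = 0, max(-5.96, 0) = 0, max(45.88, 0) = 45.88
Node uu (S = 264.6): V_uu = e^(−0.04)·[0.4014·0.0000 + 0.5986·0.0000] = 0.0000
Node ud (S = 151.2): V_ud = e^(−0.04)·[0.4014·0.0000 + 0.5986·0.0000] = 0.0000
Node dd (S = 86.4): V_dd = e^(−0.04)·[0.4014·0.0000 + 0.5986·45.8800] = 26.3890
Node u (S = 189): V_u = e^(−0.04)·[0.4014·0.0000 + 0.5986·0.0000] = 0.0000
Node d (S = 108): V_d = e^(−0.04)·[0.4014·0.0000 + 0.5986·26.3890] = 15.1783
Node 0 (S = 135): V_0 = e^(−0.04)·[0.4014·0.0000 + 0.5986·15.1783] = 8.7302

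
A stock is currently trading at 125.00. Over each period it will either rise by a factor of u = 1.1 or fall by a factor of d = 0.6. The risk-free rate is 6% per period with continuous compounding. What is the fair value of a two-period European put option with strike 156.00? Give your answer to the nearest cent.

13.36

Risk-neutral probability p = (e^0.06 − 0.6)/(1.1 − 0.6) = 0.4618/0.5000 = 0.9237
Terminal stock prices: S_uu = 151.3, S_ud = 82.5, S_dd = 45
Terminal payoffs (K − S): max(4.75, 0) = 4.75, max(73.5, 0) = 73.5, max(111, 0) = 111
Node u (S = 137.5): V_u = e^(−0.06)·[0.9237·4.7500 + 0.0763·73.5000] = 9.4153
Node d (S = 75): V_d = e^(−0.06)·[0.9237·73.5000 + 0.0763·111.0000] = 71.9153
Node 0 (S = 125): V_0 = e^(−0.06)·[0.9237·9.4153 + 0.0763·71.9153] = 13.3596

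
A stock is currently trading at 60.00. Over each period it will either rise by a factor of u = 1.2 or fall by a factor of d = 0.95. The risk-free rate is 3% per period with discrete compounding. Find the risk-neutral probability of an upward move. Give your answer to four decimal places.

p = 0.3200

Risk-neutral probability p = (1 + 0.03 − 0.95)/(1.2 − 0.95) = 0.0800/0.2500 = 0.3200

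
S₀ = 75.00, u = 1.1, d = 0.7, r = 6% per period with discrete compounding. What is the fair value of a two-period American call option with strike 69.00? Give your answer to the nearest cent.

Risk-neutral probability p = (1 + 0.06 − 0.7)/(1.1 − 0.7) = 0.3600/0.4000 = 0.9000
Terminal stock prices: S_uu = 90.75, S_ud = 57.75, S_dd = 36.75
Terminal payoffs (S − K): max(21.75, 0) = 21.75, max(-11.25, 0) = 0, max(-32.25, 0) = 0
Node u (S = 82.5): continuation = 1/1.06·[0.9000·21.7500 + 0.1000·0.0000] = 18.4670; exercise value = 13.5000 ≤ continuation, so V_u = 18.4670
Node d (S = 52.5): continuation = 1/1.06·[0.9000·0.0000 + 0.1000·0.0000] = 0.0000; exercise value = 0.0000 ≤ continuation, so V_d = 0.0000
Node 0 (S = 75): continuation = 1/1.06·[0.9000·18.4670 + 0.1000·0.0000] = 15.6795; exercise value = 6.0000 ≤ continuation, so V_0 = 15.6795

15.68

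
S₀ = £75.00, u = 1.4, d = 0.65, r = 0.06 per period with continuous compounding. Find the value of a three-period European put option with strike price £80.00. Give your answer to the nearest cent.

£14.52

Risk-neutral probability p = (e^0.06 − 0.65)/(1.4 − 0.65) = 0.4118/0.7500 = 0.5491
Terminal stock prices: S_uuu = 205.8, S_uud = 95.55, S_udd = 44.36, S_ddd = 20.6
Terminal payoffs (K − S): max(-125.8, 0) = 0, max(-15.55, 0) = 0, max(35.64, 0) = 35.64, max(59.4, 0) = 59.4
Node uu (S = 147): V_uu = e^(−0.06)·[0.5491·0.0000 + 0.4509·0.0000] = 0.0000
Node ud (S = 68.25): V_ud = e^(−0.06)·[0.5491·0.0000 + 0.4509·35.6375] = 15.1326
Node dd (S = 31.69): V_dd = e^(−0.06)·[0.5491·35.6375 + 0.4509·59.4031] = 43.6537
Node u (S = 105): V_u = e^(−0.06)·[0.5491·0.0000 + 0.4509·15.1326] = 6.4257
Node d (S = 48.75): V_d = e^(−0.06)·[0.5491·15.1326 + 0.4509·43.6537] = 26.3622
Node 0 (S = 75): V_0 = e^(−0.06)·[0.5491·6.4257 + 0.4509·26.3622] = 14.5171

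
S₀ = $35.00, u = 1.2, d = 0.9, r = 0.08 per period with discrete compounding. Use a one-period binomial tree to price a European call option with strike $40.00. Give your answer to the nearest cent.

Risk-neutral probability p = (1 + 0.08 − 0.9)/(1.2 − 0.9) = 0.1800/0.3000 = 0.6000
Terminal stock prices: S_u = 42, S_d = 31.5
Terminal payoffs (S − K): max(2, 0) = 2, max(-8.5, 0) = 0
Node 0 (S = 35): V_0 = 1/1.08·[0.6000·2.0000 + 0.4000·0.0000] = 1.1111

$1.11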